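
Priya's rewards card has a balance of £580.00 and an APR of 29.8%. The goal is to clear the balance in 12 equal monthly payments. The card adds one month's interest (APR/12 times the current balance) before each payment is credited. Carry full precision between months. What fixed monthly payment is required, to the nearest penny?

£56.49

Monthly rate r = 29.8%/12 = 2.48333% = 0.0248333.
Level-payment amortization: P = B₀·r / (1 − (1+r)^(−n)) = 580.00·0.0248333 / (1 − 1.02483^(−12)).
Denominator 1 − (1+r)^(−12) = 0.25499174.
P = 14.4033 / 0.25499174 ≈ 56.49.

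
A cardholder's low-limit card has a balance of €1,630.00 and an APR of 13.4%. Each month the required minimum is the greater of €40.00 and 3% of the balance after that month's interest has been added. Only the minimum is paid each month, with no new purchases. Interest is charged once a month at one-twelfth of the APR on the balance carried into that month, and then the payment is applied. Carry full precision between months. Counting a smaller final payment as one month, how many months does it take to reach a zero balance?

53 months

Monthly rate r = 13.4%/12 = 1.11667% = 0.0111667.
While 3% of the post-interest balance exceeds €40.00, each month B ← (B·(1+r))·(1 − 0.03), i.e. B shrinks by the factor (1+r)·0.97 = 0.98083.
This holds for months 1–11. Entering month 12 the balance is €1,317.43; 3% of the post-interest balance is now below €40.00, so the flat €40.00 minimum applies from here.
From month 12 a fixed €40.00 at rate r clears €1,317.43 in 42 more payments. Total: 11 + 42 = 53 months.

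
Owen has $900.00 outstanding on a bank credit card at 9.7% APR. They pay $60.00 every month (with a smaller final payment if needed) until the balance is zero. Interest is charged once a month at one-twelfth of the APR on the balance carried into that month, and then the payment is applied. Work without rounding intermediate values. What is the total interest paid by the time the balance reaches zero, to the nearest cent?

$63.30

Monthly rate r = 9.7%/12 = 0.808333% = 0.00808333.
Payoff takes n = ⌈−ln(1 − rB₀/P)/ln(1+r)⌉ = ⌈16.055⌉ = 17 payments; the last is $3.30.
Total paid = 16·$60.00 + $3.30 = $963.30.
Total interest = total paid − principal = $963.30 − $900.00 = $63.30.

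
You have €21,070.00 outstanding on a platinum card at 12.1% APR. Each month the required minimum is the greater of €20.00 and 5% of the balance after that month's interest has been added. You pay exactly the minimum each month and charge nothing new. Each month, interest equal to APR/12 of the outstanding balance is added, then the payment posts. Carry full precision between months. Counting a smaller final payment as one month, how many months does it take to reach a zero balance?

Monthly rate r = 12.1%/12 = 1.00833% = 0.0100833.
While 5% of the post-interest balance exceeds €20.00, each month B ← (B·(1+r))·(1 − 0.05), i.e. B shrinks by the factor (1+r)·0.95 = 0.95958.
This holds for months 1–97. Entering month 98 the balance is €385.04; 5% of the post-interest balance is now below €20.00, so the flat €20.00 minimum applies from here.
From month 98 a fixed €20.00 at rate r clears €385.04 in 22 more payments. Total: 97 + 22 = 119 months.

119 months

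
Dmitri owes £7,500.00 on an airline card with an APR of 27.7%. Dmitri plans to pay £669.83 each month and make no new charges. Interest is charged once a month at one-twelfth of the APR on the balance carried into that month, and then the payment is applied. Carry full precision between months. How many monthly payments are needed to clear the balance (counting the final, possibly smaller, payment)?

Monthly rate r = 27.7%/12 = 2.30833% = 0.0230833.
Recurrence: B ← B·(1+r) − £669.83.
Month 1: interest £173.12; balance after payment £7,003.30.
Month 2: interest £161.66; balance after payment £6,495.12.
Closed form: n = −ln(1 − rB₀/P)/ln(1+r) = −ln(0.74154)/ln(1.02308) ≈ 13.103, so the balance reaches zero during payment 14.

14 payments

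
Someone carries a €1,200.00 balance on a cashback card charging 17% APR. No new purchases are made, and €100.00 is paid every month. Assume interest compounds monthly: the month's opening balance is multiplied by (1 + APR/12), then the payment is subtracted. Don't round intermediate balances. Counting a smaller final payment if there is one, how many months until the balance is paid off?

14 payments

Monthly rate r = 17%/12 = 1.41667% = 0.0141667.
Recurrence: B ← B·(1+r) − €100.00.
Month 1: interest €17.00; balance after payment €1,117.00.
Month 2: interest €15.82; balance after payment €1,032.82.
Closed form: n = −ln(1 − rB₀/P)/ln(1+r) = −ln(0.83)/ln(1.01417) ≈ 13.246, so the balance reaches zero during payment 14.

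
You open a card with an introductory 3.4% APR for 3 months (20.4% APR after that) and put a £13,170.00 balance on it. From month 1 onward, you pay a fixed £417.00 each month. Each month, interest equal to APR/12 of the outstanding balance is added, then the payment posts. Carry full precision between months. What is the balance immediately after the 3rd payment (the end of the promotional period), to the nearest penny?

Promo months 1–3 at r₀ = 3.4%/12 = 0.00283333; months 4+ at r₁ = 20.4%/12 = 0.017.
After month 3: iterate B ← B·(1+r₀) − £417.00 for 3 months → £12,027.71.

£12,027.71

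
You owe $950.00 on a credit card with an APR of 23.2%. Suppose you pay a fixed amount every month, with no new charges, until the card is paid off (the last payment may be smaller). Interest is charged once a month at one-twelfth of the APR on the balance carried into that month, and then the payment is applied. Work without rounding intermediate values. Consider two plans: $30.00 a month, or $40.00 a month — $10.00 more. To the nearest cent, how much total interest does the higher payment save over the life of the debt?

$200.25

Monthly rate r = 23.2%/12 = 1.93333% = 0.0193333.
At $30.00/mo: n = ⌈−ln(1 − rB₀/P)/ln(1+r)⌉ = 50 payments (last $14.22); total interest = total paid − $950.00 = $534.22.
At $40.00/mo: 33 payments (last $3.97); total interest $333.97.
Interest saved = $534.22 − $333.97 = $200.25.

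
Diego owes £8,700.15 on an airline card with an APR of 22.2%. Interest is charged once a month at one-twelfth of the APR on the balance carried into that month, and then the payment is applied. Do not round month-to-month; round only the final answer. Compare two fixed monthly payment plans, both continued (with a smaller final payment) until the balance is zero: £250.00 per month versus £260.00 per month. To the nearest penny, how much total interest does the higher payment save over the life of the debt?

£390.08

Monthly rate r = 22.2%/12 = 1.85% = 0.0185.
At £250.00/mo: n = ⌈−ln(1 − rB₀/P)/ln(1+r)⌉ = 57 payments (last £79.06); total interest = total paid − £8,700.15 = £5,378.91.
At £260.00/mo: 53 payments (last £168.98); total interest £4,988.83.
Interest saved = £5,378.91 − £4,988.83 = £390.08.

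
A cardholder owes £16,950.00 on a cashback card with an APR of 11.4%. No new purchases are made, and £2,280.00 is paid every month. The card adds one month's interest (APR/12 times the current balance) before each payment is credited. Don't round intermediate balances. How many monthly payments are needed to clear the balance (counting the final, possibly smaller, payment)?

Monthly rate r = 11.4%/12 = 0.95% = 0.0095.
Recurrence: B ← B·(1+r) − £2,280.00.
Month 1: interest £161.03; balance after payment £14,831.03.
Month 2: interest £140.89; balance after payment £12,691.92.
Closed form: n = −ln(1 − rB₀/P)/ln(1+r) = −ln(0.92937)/ln(1.0095) ≈ 7.746, so the balance reaches zero during payment 8.

8 payments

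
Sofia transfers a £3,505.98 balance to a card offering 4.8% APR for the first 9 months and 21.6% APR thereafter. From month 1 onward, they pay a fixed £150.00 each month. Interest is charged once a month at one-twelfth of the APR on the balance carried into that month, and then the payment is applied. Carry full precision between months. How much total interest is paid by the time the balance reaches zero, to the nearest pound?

Promo months 1–9 at r₀ = 4.8%/12 = 0.004; months 10+ at r₁ = 21.6%/12 = 0.018.
After month 9: iterate B ← B·(1+r₀) − £150.00 for 9 months → £2,262.43.
Then at r₁ with £150.00/mo: n₂ = −ln(1 − r₁·B/P)/ln(1+r₁) ≈ 17.76 → 18 more payments.
Total paid = 26·£150.00 + £113.57 = £4,013.57; interest = £4,013.57 − £3,505.98 = £507.59.

£508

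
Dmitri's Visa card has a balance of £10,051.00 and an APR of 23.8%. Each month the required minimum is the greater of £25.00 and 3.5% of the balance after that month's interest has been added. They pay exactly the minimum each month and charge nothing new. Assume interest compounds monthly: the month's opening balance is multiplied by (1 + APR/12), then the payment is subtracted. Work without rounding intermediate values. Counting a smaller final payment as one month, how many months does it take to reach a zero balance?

208 months

Monthly rate r = 23.8%/12 = 1.98333% = 0.0198333.
While 3.5% of the post-interest balance exceeds £25.00, each month B ← (B·(1+r))·(1 − 0.035), i.e. B shrinks by the factor (1+r)·0.965 = 0.98414.
This holds for months 1–167. Entering month 168 the balance is £696.06; 3.5% of the post-interest balance is now below £25.00, so the flat £25.00 minimum applies from here.
From month 168 a fixed £25.00 at rate r clears £696.06 in 41 more payments. Total: 167 + 41 = 208 months.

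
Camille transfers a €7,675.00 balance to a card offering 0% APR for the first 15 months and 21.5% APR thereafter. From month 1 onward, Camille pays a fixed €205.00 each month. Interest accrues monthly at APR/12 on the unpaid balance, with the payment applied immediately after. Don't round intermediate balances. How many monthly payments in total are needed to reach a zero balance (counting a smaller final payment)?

Promo months 1–15 at r₀ = 0%/12 = 0; months 16+ at r₁ = 21.5%/12 = 0.0179167.
After month 15 (no interest yet): B = €7,675.00 − 15·€205.00 = €4,600.00.
Then at r₁ with €205.00/mo: n₂ = −ln(1 − r₁·B/P)/ln(1+r₁) ≈ 28.96 → 29 more payments.

44 months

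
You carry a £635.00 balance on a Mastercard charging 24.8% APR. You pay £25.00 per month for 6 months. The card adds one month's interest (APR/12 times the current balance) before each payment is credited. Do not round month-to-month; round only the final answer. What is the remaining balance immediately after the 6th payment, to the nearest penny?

£559.96

Monthly rate r = 24.8%/12 = 2.06667% = 0.0206667.
Each month: B ← B·(1+r) − £25.00.
Month 1: interest £13.12; balance after payment £623.12.
Month 2: interest £12.88; balance after payment £611.00.
Month 3: interest £12.63; balance after payment £598.63.
Month 4: interest £12.37; balance after payment £586.00.
Month 5: interest £12.11; balance after payment £573.11.
Month 6: interest £11.84; balance after payment £559.96.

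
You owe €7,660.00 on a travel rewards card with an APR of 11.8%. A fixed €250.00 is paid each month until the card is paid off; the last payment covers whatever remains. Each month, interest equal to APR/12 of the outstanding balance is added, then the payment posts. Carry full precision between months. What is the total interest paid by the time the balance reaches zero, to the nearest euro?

€1,500

Monthly rate r = 11.8%/12 = 0.983333% = 0.00983333.
Payoff takes n = ⌈−ln(1 − rB₀/P)/ln(1+r)⌉ = ⌈36.639⌉ = 37 payments; the last is €160.05.
Total paid = 36·€250.00 + €160.05 = €9,160.05.
Total interest = total paid − principal = €9,160.05 − €7,660.00 = €1,500.05.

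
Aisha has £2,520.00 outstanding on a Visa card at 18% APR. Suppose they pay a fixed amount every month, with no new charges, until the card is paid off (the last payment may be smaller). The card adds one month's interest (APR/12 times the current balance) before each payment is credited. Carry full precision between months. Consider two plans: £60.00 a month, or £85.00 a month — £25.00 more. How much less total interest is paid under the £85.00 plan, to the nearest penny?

Monthly rate r = 18%/12 = 1.5% = 0.015.
At £60.00/mo: n = ⌈−ln(1 − rB₀/P)/ln(1+r)⌉ = 67 payments (last £46.84); total interest = total paid − £2,520.00 = £1,486.84.
At £85.00/mo: 40 payments (last £43.56); total interest £838.56.
Interest saved = £1,486.84 − £838.56 = £648.28.

£648.28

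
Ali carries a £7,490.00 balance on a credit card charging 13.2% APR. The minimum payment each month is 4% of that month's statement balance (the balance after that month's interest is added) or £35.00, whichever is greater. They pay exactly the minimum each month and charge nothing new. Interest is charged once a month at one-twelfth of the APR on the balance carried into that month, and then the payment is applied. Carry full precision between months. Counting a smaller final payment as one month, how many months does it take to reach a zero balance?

102 months

Monthly rate r = 13.2%/12 = 1.1% = 0.011.
While 4% of the post-interest balance exceeds £35.00, each month B ← (B·(1+r))·(1 − 0.04), i.e. B shrinks by the factor (1+r)·0.96 = 0.97056.
This holds for months 1–73. Entering month 74 the balance is £845.51; 4% of the post-interest balance is now below £35.00, so the flat £35.00 minimum applies from here.
From month 74 a fixed £35.00 at rate r clears £845.51 in 29 more payments. Total: 73 + 29 = 102 months.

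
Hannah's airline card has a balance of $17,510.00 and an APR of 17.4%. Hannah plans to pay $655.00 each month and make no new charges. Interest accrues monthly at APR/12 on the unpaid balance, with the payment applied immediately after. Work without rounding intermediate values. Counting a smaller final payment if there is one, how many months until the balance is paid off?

35 months

Monthly rate r = 17.4%/12 = 1.45% = 0.0145.
Recurrence: B ← B·(1+r) − $655.00.
Month 1: interest $253.89; balance after payment $17,108.90.
Month 2: interest $248.08; balance after payment $16,701.97.
Closed form: n = −ln(1 − rB₀/P)/ln(1+r) = −ln(0.61237)/ln(1.0145) ≈ 34.066, so the balance reaches zero during payment 35.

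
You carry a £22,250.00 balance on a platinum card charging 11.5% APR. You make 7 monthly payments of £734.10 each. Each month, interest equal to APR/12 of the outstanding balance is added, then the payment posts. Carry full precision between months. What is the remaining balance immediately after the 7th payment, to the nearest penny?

Monthly rate r = 11.5%/12 = 0.958333% = 0.00958333.
Each month: B ← B·(1+r) − £734.10.
Month 1: interest £213.23; balance after payment £21,729.13.
Month 2: interest £208.24; balance after payment £21,203.27.
Month 3: interest £203.20; balance after payment £20,672.36.
Month 4: interest £198.11; balance after payment £20,136.37.
Month 5: interest £192.97; balance after payment £19,595.25.
Month 6: interest £187.79; balance after payment £19,048.94.
Month 7: interest £182.55; balance after payment £18,497.39.

£18,497.39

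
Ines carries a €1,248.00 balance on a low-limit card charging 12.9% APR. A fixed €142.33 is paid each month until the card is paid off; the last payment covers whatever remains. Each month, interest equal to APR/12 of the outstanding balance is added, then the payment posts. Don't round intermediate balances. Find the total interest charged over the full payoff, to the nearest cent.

Monthly rate r = 12.9%/12 = 1.075% = 0.01075.
Payoff takes n = ⌈−ln(1 − rB₀/P)/ln(1+r)⌉ = ⌈9.259⌉ = 10 payments; the last is €37.01.
Total paid = 9·€142.33 + €37.01 = €1,317.98.
Total interest = total paid − principal = €1,317.98 − €1,248.00 = €69.98.

€69.98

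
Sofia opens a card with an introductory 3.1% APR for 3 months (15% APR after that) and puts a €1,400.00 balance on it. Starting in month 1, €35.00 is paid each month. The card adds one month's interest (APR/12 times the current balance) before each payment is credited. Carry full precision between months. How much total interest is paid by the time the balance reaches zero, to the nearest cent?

€474.14

Promo months 1–3 at r₀ = 3.1%/12 = 0.00258333; months 4+ at r₁ = 15%/12 = 0.0125.
After month 3: iterate B ← B·(1+r₀) − €35.00 for 3 months → €1,305.61.
Then at r₁ with €35.00/mo: n₂ = −ln(1 − r₁·B/P)/ln(1+r₁) ≈ 50.55 → 51 more payments.
Total paid = 53·€35.00 + €19.14 = €1,874.14; interest = €1,874.14 − €1,400.00 = €474.14.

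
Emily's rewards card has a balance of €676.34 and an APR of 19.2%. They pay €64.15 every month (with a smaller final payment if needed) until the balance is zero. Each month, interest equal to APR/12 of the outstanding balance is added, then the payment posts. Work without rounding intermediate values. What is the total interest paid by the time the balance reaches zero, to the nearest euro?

€70

Monthly rate r = 19.2%/12 = 1.6% = 0.016.
Payoff takes n = ⌈−ln(1 − rB₀/P)/ln(1+r)⌉ = ⌈11.639⌉ = 12 payments; the last is €41.12.
Total paid = 11·€64.15 + €41.12 = €746.77.
Total interest = total paid − principal = €746.77 − €676.34 = €70.43.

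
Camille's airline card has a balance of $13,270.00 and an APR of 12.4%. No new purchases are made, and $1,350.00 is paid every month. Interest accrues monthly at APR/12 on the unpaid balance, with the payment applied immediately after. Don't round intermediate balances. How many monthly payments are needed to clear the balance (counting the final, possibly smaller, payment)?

11 months

Monthly rate r = 12.4%/12 = 1.03333% = 0.0103333.
Recurrence: B ← B·(1+r) − $1,350.00.
Month 1: interest $137.12; balance after payment $12,057.12.
Month 2: interest $124.59; balance after payment $10,831.71.
Closed form: n = −ln(1 − rB₀/P)/ln(1+r) = −ln(0.89843)/ln(1.01033) ≈ 10.419, so the balance reaches zero during payment 11.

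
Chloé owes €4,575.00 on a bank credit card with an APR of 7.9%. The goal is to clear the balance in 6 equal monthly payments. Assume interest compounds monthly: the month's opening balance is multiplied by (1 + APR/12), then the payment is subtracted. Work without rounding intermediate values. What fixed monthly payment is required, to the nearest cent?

Monthly rate r = 7.9%/12 = 0.658333% = 0.00658333.
Level-payment amortization: P = B₀·r / (1 − (1+r)^(−n)) = 4575.00·0.00658333 / (1 − 1.00658^(−6)).
Denominator 1 − (1+r)^(−6) = 0.0386055987.
P = 30.1187 / 0.0386055987 ≈ 780.17.

€780.17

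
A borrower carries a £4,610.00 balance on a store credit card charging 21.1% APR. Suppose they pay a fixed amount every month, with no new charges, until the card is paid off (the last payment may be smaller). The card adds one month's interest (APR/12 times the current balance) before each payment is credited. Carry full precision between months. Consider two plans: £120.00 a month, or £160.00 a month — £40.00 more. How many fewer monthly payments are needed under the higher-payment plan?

24 fewer payments

Monthly rate r = 21.1%/12 = 1.75833% = 0.0175833.
At £120.00/mo: n = ⌈−ln(1 − rB₀/P)/ln(1+r)⌉ = 65 payments (last £68.37); total interest = total paid − £4,610.00 = £3,138.37.
At £160.00/mo: 41 payments (last £85.29); total interest £1,875.29.
Payments saved = 65 − 41 = 24.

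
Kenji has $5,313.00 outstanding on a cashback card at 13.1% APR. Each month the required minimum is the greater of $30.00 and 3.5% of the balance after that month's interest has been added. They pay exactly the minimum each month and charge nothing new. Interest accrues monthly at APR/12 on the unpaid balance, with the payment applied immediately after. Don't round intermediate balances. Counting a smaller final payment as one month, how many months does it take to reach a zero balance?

Monthly rate r = 13.1%/12 = 1.09167% = 0.0109167.
While 3.5% of the post-interest balance exceeds $30.00, each month B ← (B·(1+r))·(1 − 0.035), i.e. B shrinks by the factor (1+r)·0.965 = 0.97553.
This holds for months 1–75. Entering month 76 the balance is $828.97; 3.5% of the post-interest balance is now below $30.00, so the flat $30.00 minimum applies from here.
From month 76 a fixed $30.00 at rate r clears $828.97 in 34 more payments. Total: 75 + 34 = 109 months.

109 months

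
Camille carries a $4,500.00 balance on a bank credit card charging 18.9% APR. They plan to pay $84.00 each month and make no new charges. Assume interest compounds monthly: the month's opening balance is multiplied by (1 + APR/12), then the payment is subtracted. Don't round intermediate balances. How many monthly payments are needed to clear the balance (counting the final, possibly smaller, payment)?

Monthly rate r = 18.9%/12 = 1.575% = 0.01575.
Recurrence: B ← B·(1+r) − $84.00.
Month 1: interest $70.88; balance after payment $4,486.88.
Month 2: interest $70.67; balance after payment $4,473.54.
Closed form: n = −ln(1 − rB₀/P)/ln(1+r) = −ln(0.15625)/ln(1.01575) ≈ 118.786, so the balance reaches zero during payment 119.

119 payments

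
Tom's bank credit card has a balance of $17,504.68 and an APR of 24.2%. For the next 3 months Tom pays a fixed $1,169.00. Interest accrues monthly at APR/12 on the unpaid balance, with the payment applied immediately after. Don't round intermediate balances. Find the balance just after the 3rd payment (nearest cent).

Monthly rate r = 24.2%/12 = 2.01667% = 0.0201667.
Each month: B ← B·(1+r) − $1,169.00.
Month 1: interest $353.01; balance after payment $16,688.69.
Month 2: interest $336.56; balance after payment $15,856.25.
Month 3: interest $319.77; balance after payment $15,007.01.

$15,007.01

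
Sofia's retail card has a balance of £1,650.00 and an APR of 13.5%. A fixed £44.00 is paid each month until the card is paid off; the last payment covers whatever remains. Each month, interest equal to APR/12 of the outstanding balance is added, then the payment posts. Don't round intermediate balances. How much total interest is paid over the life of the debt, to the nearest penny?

Monthly rate r = 13.5%/12 = 1.125% = 0.01125.
Payoff takes n = ⌈−ln(1 − rB₀/P)/ln(1+r)⌉ = ⌈48.981⌉ = 49 payments; the last is £43.19.
Total paid = 48·£44.00 + £43.19 = £2,155.19.
Total interest = total paid − principal = £2,155.19 − £1,650.00 = £505.19.

£505.19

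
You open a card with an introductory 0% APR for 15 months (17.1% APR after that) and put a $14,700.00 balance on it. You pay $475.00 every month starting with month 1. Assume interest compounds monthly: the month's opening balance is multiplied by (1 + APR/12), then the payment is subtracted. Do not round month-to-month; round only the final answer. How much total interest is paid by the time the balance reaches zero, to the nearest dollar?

Promo months 1–15 at r₀ = 0%/12 = 0; months 16+ at r₁ = 17.1%/12 = 0.01425.
After month 15 (no interest yet): B = $14,700.00 − 15·$475.00 = $7,575.00.
Then at r₁ with $475.00/mo: n₂ = −ln(1 − r₁·B/P)/ln(1+r₁) ≈ 18.22 → 19 more payments.
Total paid = 33·$475.00 + $104.98 = $15,779.98; interest = $15,779.98 − $14,700.00 = $1,079.98.

$1,080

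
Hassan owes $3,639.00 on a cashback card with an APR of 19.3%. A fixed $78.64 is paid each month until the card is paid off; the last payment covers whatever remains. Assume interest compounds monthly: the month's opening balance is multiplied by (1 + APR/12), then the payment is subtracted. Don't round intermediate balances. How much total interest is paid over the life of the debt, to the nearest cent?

Monthly rate r = 19.3%/12 = 1.60833% = 0.0160833.
Payoff takes n = ⌈−ln(1 − rB₀/P)/ln(1+r)⌉ = ⌈85.459⌉ = 86 payments; the last is $36.24.
Total paid = 85·$78.64 + $36.24 = $6,720.64.
Total interest = total paid − principal = $6,720.64 − $3,639.00 = $3,081.64.

$3,081.64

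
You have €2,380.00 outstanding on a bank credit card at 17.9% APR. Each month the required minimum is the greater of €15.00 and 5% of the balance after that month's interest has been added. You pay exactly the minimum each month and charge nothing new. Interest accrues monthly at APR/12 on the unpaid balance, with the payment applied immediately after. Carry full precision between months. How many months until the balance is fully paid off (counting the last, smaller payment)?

Monthly rate r = 17.9%/12 = 1.49167% = 0.0149167.
While 5% of the post-interest balance exceeds €15.00, each month B ← (B·(1+r))·(1 − 0.05), i.e. B shrinks by the factor (1+r)·0.95 = 0.96417.
This holds for months 1–58. Entering month 59 the balance is €286.75; 5% of the post-interest balance is now below €15.00, so the flat €15.00 minimum applies from here.
From month 59 a fixed €15.00 at rate r clears €286.75 in 23 more payments. Total: 58 + 23 = 81 months.

81 months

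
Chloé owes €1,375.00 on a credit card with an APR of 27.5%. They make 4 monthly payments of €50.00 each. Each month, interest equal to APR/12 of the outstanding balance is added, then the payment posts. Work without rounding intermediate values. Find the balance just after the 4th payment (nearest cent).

€1,298.46

Monthly rate r = 27.5%/12 = 2.29167% = 0.0229167.
Each month: B ← B·(1+r) − €50.00.
Month 1: interest €31.51; balance after payment €1,356.51.
Month 2: interest €31.09; balance after payment €1,337.60.
Month 3: interest €30.65; balance after payment €1,318.25.
Month 4: interest €30.21; balance after payment €1,298.46.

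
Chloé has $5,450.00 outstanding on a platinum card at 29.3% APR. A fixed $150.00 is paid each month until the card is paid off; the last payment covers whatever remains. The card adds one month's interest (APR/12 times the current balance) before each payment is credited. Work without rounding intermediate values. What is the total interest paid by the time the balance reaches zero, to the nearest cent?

Monthly rate r = 29.3%/12 = 2.44167% = 0.0244167.
Payoff takes n = ⌈−ln(1 − rB₀/P)/ln(1+r)⌉ = ⌈90.435⌉ = 91 payments; the last is $65.71.
Total paid = 90·$150.00 + $65.71 = $13,565.71.
Total interest = total paid − principal = $13,565.71 − $5,450.00 = $8,115.71.

$8,115.71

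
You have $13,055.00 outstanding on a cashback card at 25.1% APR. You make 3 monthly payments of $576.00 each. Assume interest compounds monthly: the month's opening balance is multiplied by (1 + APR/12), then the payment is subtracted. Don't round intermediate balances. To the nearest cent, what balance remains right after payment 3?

$12,127.06

Monthly rate r = 25.1%/12 = 2.09167% = 0.0209167.
Each month: B ← B·(1+r) − $576.00.
Month 1: interest $273.07; balance after payment $12,752.07.
Month 2: interest $266.73; balance after payment $12,442.80.
Month 3: interest $260.26; balance after payment $12,127.06.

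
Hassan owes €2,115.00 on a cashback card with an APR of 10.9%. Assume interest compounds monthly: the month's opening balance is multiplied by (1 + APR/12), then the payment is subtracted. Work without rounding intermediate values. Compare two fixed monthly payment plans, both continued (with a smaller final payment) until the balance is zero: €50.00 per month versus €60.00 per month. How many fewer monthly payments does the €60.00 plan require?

Monthly rate r = 10.9%/12 = 0.908333% = 0.00908333.
At €50.00/mo: n = ⌈−ln(1 − rB₀/P)/ln(1+r)⌉ = 54 payments (last €31.19); total interest = total paid − €2,115.00 = €566.19.
At €60.00/mo: 43 payments (last €40.94); total interest €445.94.
Payments saved = 54 − 43 = 11.

11 fewer payments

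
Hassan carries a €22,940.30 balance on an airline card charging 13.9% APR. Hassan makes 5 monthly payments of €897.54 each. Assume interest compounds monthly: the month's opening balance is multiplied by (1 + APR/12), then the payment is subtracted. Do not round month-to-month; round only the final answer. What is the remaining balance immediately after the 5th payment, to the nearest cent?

€19,707.19

Monthly rate r = 13.9%/12 = 1.15833% = 0.0115833.
Each month: B ← B·(1+r) − €897.54.
Month 1: interest €265.73; balance after payment €22,308.49.
Month 2: interest €258.41; balance after payment €21,669.35.
Month 3: interest €251.00; balance after payment €21,022.82.
Month 4: interest €243.51; balance after payment €20,368.79.
Month 5: interest €235.94; balance after payment €19,707.19.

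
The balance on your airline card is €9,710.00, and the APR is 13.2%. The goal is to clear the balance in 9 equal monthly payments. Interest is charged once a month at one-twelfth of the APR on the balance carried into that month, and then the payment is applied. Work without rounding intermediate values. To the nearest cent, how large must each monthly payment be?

Monthly rate r = 13.2%/12 = 1.1% = 0.011.
Level-payment amortization: P = B₀·r / (1 − (1+r)^(−n)) = 9710.00·0.011 / (1 − 1.011^(−9)).
Denominator 1 − (1+r)^(−9) = 0.0937675698.
P = 106.81 / 0.0937675698 ≈ 1139.09.

€1,139.09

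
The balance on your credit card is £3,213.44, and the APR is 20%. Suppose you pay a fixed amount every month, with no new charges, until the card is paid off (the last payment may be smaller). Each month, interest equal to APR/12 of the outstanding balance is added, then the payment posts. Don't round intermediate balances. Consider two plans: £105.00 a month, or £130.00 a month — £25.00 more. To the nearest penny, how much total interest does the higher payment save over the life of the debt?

Monthly rate r = 20%/12 = 1.66667% = 0.0166667.
At £105.00/mo: n = ⌈−ln(1 − rB₀/P)/ln(1+r)⌉ = 44 payments (last £17.48); total interest = total paid − £3,213.44 = £1,319.04.
At £130.00/mo: 33 payments (last £16.29); total interest £962.85.
Interest saved = £1,319.04 − £962.85 = £356.19.

£356.19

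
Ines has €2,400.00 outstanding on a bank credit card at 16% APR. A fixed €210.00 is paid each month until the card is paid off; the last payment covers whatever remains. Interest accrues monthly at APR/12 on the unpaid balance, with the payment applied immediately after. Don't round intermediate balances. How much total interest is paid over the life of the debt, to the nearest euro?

Monthly rate r = 16%/12 = 1.33333% = 0.0133333.
Payoff takes n = ⌈−ln(1 − rB₀/P)/ln(1+r)⌉ = ⌈12.482⌉ = 13 payments; the last is €101.52.
Total paid = 12·€210.00 + €101.52 = €2,621.52.
Total interest = total paid − principal = €2,621.52 − €2,400.00 = €221.52.

€222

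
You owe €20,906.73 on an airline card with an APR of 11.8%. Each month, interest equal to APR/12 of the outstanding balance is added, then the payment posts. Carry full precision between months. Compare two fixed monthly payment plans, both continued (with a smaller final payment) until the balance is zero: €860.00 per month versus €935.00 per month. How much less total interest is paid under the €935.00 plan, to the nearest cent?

€283.34

Monthly rate r = 11.8%/12 = 0.983333% = 0.00983333.
At €860.00/mo: n = ⌈−ln(1 − rB₀/P)/ln(1+r)⌉ = 28 payments (last €789.92); total interest = total paid − €20,906.73 = €3,103.19.
At €935.00/mo: 26 payments (last €351.58); total interest €2,819.85.
Interest saved = €3,103.19 − €2,819.85 = €283.34.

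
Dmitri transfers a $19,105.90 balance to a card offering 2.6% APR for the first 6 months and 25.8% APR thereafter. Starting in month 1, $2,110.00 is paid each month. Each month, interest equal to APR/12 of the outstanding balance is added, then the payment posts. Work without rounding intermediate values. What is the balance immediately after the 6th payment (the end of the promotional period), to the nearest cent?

Promo months 1–6 at r₀ = 2.6%/12 = 0.00216667; months 7+ at r₁ = 25.8%/12 = 0.0215.
After month 6: iterate B ← B·(1+r₀) − $2,110.00 for 6 months → $6,626.85.

$6,626.85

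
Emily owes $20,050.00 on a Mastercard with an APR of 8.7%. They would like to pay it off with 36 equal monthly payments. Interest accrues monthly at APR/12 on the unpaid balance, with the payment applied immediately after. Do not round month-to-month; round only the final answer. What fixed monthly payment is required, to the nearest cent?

Monthly rate r = 8.7%/12 = 0.725% = 0.00725.
Level-payment amortization: P = B₀·r / (1 − (1+r)^(−n)) = 20050.00·0.00725 / (1 − 1.00725^(−36)).
Denominator 1 − (1+r)^(−36) = 0.22899346.
P = 145.362 / 0.22899346 ≈ 634.79.

$634.79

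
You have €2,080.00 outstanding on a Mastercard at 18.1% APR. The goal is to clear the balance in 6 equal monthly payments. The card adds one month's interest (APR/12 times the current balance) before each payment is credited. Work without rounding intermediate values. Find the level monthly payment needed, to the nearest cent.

Monthly rate r = 18.1%/12 = 1.50833% = 0.0150833.
Level-payment amortization: P = B₀·r / (1 − (1+r)^(−n)) = 2080.00·0.0150833 / (1 − 1.01508^(−6)).
Denominator 1 − (1+r)^(−6) = 0.0859081914.
P = 31.3733 / 0.0859081914 ≈ 365.20.

€365.20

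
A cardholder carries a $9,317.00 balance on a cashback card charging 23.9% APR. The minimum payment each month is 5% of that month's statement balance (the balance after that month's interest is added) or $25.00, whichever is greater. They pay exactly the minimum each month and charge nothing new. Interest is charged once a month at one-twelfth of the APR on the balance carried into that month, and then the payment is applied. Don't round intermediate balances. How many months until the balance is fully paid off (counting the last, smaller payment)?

119 months

Monthly rate r = 23.9%/12 = 1.99167% = 0.0199167.
While 5% of the post-interest balance exceeds $25.00, each month B ← (B·(1+r))·(1 − 0.05), i.e. B shrinks by the factor (1+r)·0.95 = 0.96892.
This holds for months 1–94. Entering month 95 the balance is $479.04; 5% of the post-interest balance is now below $25.00, so the flat $25.00 minimum applies from here.
From month 95 a fixed $25.00 at rate r clears $479.04 in 25 more payments. Total: 94 + 25 = 119 months.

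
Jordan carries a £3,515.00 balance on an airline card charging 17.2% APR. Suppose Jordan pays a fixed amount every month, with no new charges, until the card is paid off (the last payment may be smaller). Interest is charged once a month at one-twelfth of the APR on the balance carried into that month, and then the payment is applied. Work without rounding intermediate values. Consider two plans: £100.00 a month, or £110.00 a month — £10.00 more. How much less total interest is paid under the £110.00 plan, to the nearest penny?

Monthly rate r = 17.2%/12 = 1.43333% = 0.0143333.
At £100.00/mo: n = ⌈−ln(1 − rB₀/P)/ln(1+r)⌉ = 50 payments (last £24.46); total interest = total paid − £3,515.00 = £1,409.46.
At £110.00/mo: 44 payments (last £4.35); total interest £1,219.35.
Interest saved = £1,409.46 − £1,219.35 = £190.11.

£190.11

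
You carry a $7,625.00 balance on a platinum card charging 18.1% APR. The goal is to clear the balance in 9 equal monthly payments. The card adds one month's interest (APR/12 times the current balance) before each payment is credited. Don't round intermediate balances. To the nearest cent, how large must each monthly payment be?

Monthly rate r = 18.1%/12 = 1.50833% = 0.0150833.
Level-payment amortization: P = B₀·r / (1 − (1+r)^(−n)) = 7625.00·0.0150833 / (1 − 1.01508^(−9)).
Denominator 1 − (1+r)^(−9) = 0.126053745.
P = 115.01 / 0.126053745 ≈ 912.39.

$912.39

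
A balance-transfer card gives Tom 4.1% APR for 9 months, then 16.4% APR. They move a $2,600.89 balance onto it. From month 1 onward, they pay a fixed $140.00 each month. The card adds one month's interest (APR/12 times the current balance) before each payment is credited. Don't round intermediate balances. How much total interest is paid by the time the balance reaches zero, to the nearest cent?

Promo months 1–9 at r₀ = 4.1%/12 = 0.00341667; months 10+ at r₁ = 16.4%/12 = 0.0136667.
After month 9: iterate B ← B·(1+r₀) − $140.00 for 9 months → $1,404.61.
Then at r₁ with $140.00/mo: n₂ = −ln(1 − r₁·B/P)/ln(1+r₁) ≈ 10.86 → 11 more payments.
Total paid = 19·$140.00 + $121.14 = $2,781.14; interest = $2,781.14 − $2,600.89 = $180.25.

$180.25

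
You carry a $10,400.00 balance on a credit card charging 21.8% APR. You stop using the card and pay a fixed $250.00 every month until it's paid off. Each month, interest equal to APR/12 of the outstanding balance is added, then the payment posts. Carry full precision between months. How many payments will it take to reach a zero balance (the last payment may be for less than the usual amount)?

Monthly rate r = 21.8%/12 = 1.81667% = 0.0181667.
Recurrence: B ← B·(1+r) − $250.00.
Month 1: interest $188.93; balance after payment $10,338.93.
Month 2: interest $187.82; balance after payment $10,276.76.
Closed form: n = −ln(1 − rB₀/P)/ln(1+r) = −ln(0.24427)/ln(1.01817) ≈ 78.289, so the balance reaches zero during payment 79.

79 payments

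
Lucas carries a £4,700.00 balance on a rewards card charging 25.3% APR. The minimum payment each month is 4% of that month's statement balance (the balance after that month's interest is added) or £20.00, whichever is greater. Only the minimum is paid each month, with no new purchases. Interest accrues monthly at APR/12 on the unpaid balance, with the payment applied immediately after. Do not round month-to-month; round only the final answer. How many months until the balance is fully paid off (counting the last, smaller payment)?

149 months

Monthly rate r = 25.3%/12 = 2.10833% = 0.0210833.
While 4% of the post-interest balance exceeds £20.00, each month B ← (B·(1+r))·(1 − 0.04), i.e. B shrinks by the factor (1+r)·0.96 = 0.98024.
This holds for months 1–114. Entering month 115 the balance is £483.05; 4% of the post-interest balance is now below £20.00, so the flat £20.00 minimum applies from here.
From month 115 a fixed £20.00 at rate r clears £483.05 in 35 more payments. Total: 114 + 35 = 149 months.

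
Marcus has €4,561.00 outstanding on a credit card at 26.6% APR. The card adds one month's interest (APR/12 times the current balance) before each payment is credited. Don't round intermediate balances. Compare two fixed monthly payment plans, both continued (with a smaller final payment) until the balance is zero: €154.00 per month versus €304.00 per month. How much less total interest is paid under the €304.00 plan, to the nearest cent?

Monthly rate r = 26.6%/12 = 2.21667% = 0.0221667.
At €154.00/mo: n = ⌈−ln(1 − rB₀/P)/ln(1+r)⌉ = 49 payments (last €114.20); total interest = total paid − €4,561.00 = €2,945.20.
At €304.00/mo: 19 payments (last €135.09); total interest €1,046.09.
Interest saved = €2,945.20 − €1,046.09 = €1,899.11.

€1,899.11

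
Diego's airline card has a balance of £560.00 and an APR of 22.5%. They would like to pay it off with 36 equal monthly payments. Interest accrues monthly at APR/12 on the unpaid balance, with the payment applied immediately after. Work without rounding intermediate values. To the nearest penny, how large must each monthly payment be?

Monthly rate r = 22.5%/12 = 1.875% = 0.01875.
Level-payment amortization: P = B₀·r / (1 − (1+r)^(−n)) = 560.00·0.01875 / (1 − 1.01875^(−36)).
Denominator 1 − (1+r)^(−36) = 0.487651325.
P = 10.5 / 0.487651325 ≈ 21.53.

£21.53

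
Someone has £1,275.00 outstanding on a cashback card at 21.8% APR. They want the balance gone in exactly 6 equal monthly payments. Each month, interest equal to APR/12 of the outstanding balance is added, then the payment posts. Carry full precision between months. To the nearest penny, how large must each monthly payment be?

£226.21

Monthly rate r = 21.8%/12 = 1.81667% = 0.0181667.
Level-payment amortization: P = B₀·r / (1 − (1+r)^(−n)) = 1275.00·0.0181667 / (1 − 1.01817^(−6)).
Denominator 1 − (1+r)^(−6) = 0.102391924.
P = 23.1625 / 0.102391924 ≈ 226.21.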